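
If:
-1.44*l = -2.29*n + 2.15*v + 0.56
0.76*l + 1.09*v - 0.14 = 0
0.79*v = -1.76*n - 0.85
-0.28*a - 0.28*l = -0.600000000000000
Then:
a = -0.53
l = 2.67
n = 0.30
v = -1.74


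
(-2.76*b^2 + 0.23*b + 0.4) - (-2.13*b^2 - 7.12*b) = -0.63*b^2 + 7.35*b + 0.4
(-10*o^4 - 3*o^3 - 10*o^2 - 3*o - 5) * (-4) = 40*o^4 + 12*o^3 + 40*o^2 + 12*o + 20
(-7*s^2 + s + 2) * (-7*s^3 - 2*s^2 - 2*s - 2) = 49*s^5 + 7*s^4 - 2*s^3 + 8*s^2 - 6*s - 4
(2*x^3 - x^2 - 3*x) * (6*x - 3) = 12*x^4 - 12*x^3 - 15*x^2 + 9*x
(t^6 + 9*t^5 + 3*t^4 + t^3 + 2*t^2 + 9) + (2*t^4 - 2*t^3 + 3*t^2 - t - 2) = t^6 + 9*t^5 + 5*t^4 - t^3 + 5*t^2 - t + 7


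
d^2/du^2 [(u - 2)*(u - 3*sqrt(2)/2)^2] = 6*u - 6*sqrt(2) - 4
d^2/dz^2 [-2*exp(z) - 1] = -2*exp(z)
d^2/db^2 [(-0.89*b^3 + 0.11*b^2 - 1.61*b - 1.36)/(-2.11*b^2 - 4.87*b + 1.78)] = (65.497822*b^3 - 12.440016*b^2 + 137.049996*b + 101.941588)/(9.393931*b^6 + 65.045181*b^5 + 126.353763*b^4 + 5.75682700000002*b^3 - 106.592274*b^2 + 46.290324*b - 5.639752)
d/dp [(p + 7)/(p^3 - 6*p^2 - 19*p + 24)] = (p^3 - 6*p^2 - 19*p + (p + 7)*(-3*p^2 + 12*p + 19) + 24)/(p^3 - 6*p^2 - 19*p + 24)^2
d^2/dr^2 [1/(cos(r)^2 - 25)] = 2*(-2*sin(r)^4 + 51*sin(r)^2 - 24)/(cos(r)^2 - 25)^3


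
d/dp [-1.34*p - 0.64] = -1.34000000000000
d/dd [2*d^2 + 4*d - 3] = 4*d + 4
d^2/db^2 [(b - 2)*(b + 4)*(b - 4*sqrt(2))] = 6*b - 8*sqrt(2) + 4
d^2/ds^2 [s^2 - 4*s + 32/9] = 2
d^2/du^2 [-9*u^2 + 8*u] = -18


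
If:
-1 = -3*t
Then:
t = 1/3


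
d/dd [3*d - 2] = 3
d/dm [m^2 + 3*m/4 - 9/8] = 2*m + 3/4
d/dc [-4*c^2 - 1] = -8*c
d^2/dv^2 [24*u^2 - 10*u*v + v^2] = 2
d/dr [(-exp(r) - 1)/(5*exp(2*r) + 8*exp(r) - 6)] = (5*exp(2*r) + 10*exp(r) + 14)*exp(r)/(25*exp(4*r) + 80*exp(3*r) + 4*exp(2*r) - 96*exp(r) + 36)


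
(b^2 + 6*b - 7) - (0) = b^2 + 6*b - 7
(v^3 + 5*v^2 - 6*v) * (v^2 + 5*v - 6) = v^5 + 10*v^4 + 13*v^3 - 60*v^2 + 36*v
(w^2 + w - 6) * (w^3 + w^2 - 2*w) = w^5 + 2*w^4 - 7*w^3 - 8*w^2 + 12*w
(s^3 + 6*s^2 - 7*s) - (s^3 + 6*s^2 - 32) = 32 - 7*s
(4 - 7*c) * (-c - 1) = 7*c^2 + 3*c - 4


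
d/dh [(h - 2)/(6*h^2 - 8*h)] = (-3*h^2 + 12*h - 8)/(2*h^2*(9*h^2 - 24*h + 16))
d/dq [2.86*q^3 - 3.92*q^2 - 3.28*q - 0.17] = 8.58*q^2 - 7.84*q - 3.28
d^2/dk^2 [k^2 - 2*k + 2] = 2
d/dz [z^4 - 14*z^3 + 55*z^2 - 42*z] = 4*z^3 - 42*z^2 + 110*z - 42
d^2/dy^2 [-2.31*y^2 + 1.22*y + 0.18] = -4.62000000000000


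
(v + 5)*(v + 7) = v^2 + 12*v + 35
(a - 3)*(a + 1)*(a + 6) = a^3 + 4*a^2 - 15*a - 18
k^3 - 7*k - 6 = (k - 3)*(k + 1)*(k + 2)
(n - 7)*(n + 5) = n^2 - 2*n - 35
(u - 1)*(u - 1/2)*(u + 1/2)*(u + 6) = u^4 + 5*u^3 - 25*u^2/4 - 5*u/4 + 3/2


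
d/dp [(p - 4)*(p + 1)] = 2*p - 3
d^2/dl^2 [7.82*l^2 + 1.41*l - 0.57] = 15.6400000000000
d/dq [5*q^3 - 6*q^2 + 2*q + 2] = 15*q^2 - 12*q + 2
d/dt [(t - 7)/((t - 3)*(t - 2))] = (-t^2 + 14*t - 29)/(t^4 - 10*t^3 + 37*t^2 - 60*t + 36)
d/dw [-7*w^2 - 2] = -14*w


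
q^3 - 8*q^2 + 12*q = q*(q - 6)*(q - 2)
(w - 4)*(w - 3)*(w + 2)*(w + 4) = w^4 - w^3 - 22*w^2 + 16*w + 96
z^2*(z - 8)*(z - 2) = z^4 - 10*z^3 + 16*z^2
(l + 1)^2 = l^2 + 2*l + 1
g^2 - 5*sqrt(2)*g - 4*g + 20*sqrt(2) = (g - 4)*(g - 5*sqrt(2))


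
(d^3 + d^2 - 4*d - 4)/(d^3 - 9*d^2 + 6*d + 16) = (d + 2)/(d - 8)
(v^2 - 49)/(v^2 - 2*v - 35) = (v + 7)/(v + 5)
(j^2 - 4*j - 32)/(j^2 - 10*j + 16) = (j + 4)/(j - 2)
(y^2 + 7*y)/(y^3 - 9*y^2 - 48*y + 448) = y/(y^2 - 16*y + 64)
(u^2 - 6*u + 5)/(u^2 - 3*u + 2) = (u - 5)/(u - 2)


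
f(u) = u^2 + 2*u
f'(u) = 2*u + 2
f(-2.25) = 0.56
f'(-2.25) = -2.50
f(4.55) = 29.80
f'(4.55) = 11.10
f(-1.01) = -1.00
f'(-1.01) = -0.02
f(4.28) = 26.88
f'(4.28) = 10.56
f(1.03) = 3.12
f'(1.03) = 4.06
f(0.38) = 0.90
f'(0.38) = 2.76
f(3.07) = 15.56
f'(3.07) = 8.14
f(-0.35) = -0.58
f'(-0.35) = 1.30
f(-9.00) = 63.00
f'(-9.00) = -16.00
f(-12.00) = 120.00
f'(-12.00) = -22.00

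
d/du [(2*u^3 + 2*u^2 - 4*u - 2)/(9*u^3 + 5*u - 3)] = 2*(-9*u^4 + 46*u^3 + 23*u^2 - 6*u + 11)/(81*u^6 + 90*u^4 - 54*u^3 + 25*u^2 - 30*u + 9)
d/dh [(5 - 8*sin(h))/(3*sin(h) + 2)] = -31*cos(h)/(3*sin(h) + 2)^2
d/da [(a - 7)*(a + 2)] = 2*a - 5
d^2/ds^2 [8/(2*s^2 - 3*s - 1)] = 16*(4*s^2 - 6*s - (4*s - 3)^2 - 2)/(-2*s^2 + 3*s + 1)^3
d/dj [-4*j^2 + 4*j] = 4 - 8*j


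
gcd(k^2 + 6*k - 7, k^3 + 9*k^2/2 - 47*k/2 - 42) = k + 7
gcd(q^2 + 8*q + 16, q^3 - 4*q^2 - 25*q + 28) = q + 4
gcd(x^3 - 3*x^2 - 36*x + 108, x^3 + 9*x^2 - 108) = x^2 + 3*x - 18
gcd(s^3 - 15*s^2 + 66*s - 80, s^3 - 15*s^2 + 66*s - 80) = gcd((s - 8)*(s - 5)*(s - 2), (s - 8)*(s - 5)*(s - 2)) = s^3 - 15*s^2 + 66*s - 80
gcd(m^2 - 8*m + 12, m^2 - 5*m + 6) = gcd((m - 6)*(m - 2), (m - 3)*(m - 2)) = m - 2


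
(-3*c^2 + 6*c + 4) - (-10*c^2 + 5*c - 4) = 7*c^2 + c + 8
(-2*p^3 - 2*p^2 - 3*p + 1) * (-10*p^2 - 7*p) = 20*p^5 + 34*p^4 + 44*p^3 + 11*p^2 - 7*p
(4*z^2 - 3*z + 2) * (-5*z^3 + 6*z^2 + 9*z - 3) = -20*z^5 + 39*z^4 + 8*z^3 - 27*z^2 + 27*z - 6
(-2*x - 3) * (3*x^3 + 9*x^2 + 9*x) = -6*x^4 - 27*x^3 - 45*x^2 - 27*x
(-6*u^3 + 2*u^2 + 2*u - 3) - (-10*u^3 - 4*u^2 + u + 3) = 4*u^3 + 6*u^2 + u - 6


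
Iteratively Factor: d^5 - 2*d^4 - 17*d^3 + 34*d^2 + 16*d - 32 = (d - 4)*(d^4 + 2*d^3 - 9*d^2 - 2*d + 8) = (d - 4)*(d - 2)*(d^3 + 4*d^2 - d - 4) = (d - 4)*(d - 2)*(d + 4)*(d^2 - 1) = (d - 4)*(d - 2)*(d - 1)*(d + 4)*(d + 1)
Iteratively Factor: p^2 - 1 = (p + 1)*(p - 1)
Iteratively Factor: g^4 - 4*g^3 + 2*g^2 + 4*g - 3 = (g + 1)*(g^3 - 5*g^2 + 7*g - 3) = (g - 1)*(g + 1)*(g^2 - 4*g + 3) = (g - 1)^2*(g + 1)*(g - 3)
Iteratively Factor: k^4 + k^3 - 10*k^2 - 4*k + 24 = (k - 2)*(k^3 + 3*k^2 - 4*k - 12) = (k - 2)*(k + 2)*(k^2 + k - 6) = (k - 2)*(k + 2)*(k + 3)*(k - 2)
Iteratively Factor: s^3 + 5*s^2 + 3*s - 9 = (s - 1)*(s^2 + 6*s + 9) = (s - 1)*(s + 3)*(s + 3)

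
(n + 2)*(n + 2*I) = n^2 + 2*n + 2*I*n + 4*I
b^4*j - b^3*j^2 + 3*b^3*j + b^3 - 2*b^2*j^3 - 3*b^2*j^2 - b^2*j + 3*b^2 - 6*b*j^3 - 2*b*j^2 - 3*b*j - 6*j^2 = (b + 3)*(b - 2*j)*(b + j)*(b*j + 1)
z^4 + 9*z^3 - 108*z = z*(z - 3)*(z + 6)^2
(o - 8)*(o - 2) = o^2 - 10*o + 16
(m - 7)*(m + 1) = m^2 - 6*m - 7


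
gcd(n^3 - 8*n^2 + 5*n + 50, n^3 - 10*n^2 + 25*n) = n^2 - 10*n + 25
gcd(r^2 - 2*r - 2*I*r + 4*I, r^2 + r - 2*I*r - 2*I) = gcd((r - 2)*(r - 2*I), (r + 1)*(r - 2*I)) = r - 2*I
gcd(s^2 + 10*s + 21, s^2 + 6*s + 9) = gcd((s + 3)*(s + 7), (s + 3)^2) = s + 3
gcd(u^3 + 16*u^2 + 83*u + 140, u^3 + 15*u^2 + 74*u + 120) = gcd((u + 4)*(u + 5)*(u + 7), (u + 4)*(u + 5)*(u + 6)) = u^2 + 9*u + 20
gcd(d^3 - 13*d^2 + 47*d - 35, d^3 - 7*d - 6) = 1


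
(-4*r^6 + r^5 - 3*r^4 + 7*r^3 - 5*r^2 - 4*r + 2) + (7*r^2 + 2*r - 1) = -4*r^6 + r^5 - 3*r^4 + 7*r^3 + 2*r^2 - 2*r + 1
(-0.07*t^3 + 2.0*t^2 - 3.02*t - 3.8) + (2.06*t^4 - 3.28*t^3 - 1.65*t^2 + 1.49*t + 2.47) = 2.06*t^4 - 3.35*t^3 + 0.35*t^2 - 1.53*t - 1.33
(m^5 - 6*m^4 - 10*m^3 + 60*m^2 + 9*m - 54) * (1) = m^5 - 6*m^4 - 10*m^3 + 60*m^2 + 9*m - 54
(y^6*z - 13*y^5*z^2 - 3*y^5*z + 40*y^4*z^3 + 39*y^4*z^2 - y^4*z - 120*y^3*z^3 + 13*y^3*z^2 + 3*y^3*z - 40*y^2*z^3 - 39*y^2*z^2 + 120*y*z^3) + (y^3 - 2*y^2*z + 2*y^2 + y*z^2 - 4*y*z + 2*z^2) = y^6*z - 13*y^5*z^2 - 3*y^5*z + 40*y^4*z^3 + 39*y^4*z^2 - y^4*z - 120*y^3*z^3 + 13*y^3*z^2 + 3*y^3*z + y^3 - 40*y^2*z^3 - 39*y^2*z^2 - 2*y^2*z + 2*y^2 + 120*y*z^3 + y*z^2 - 4*y*z + 2*z^2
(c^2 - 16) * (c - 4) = c^3 - 4*c^2 - 16*c + 64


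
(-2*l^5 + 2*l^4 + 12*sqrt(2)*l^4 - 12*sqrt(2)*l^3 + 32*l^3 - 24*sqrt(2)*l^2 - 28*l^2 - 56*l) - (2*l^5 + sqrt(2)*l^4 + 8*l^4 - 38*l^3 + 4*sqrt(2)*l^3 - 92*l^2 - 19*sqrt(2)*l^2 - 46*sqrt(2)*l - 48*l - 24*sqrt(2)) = -4*l^5 - 6*l^4 + 11*sqrt(2)*l^4 - 16*sqrt(2)*l^3 + 70*l^3 - 5*sqrt(2)*l^2 + 64*l^2 - 8*l + 46*sqrt(2)*l + 24*sqrt(2)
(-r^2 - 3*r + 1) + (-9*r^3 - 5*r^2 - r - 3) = -9*r^3 - 6*r^2 - 4*r - 2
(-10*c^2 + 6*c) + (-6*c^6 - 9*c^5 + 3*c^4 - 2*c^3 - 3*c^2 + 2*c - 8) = -6*c^6 - 9*c^5 + 3*c^4 - 2*c^3 - 13*c^2 + 8*c - 8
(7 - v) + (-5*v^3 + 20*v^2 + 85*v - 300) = -5*v^3 + 20*v^2 + 84*v - 293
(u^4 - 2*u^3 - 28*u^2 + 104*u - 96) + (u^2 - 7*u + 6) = u^4 - 2*u^3 - 27*u^2 + 97*u - 90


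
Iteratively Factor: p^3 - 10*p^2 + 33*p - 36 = (p - 4)*(p^2 - 6*p + 9) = (p - 4)*(p - 3)*(p - 3)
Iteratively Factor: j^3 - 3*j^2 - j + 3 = (j - 1)*(j^2 - 2*j - 3) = (j - 1)*(j + 1)*(j - 3)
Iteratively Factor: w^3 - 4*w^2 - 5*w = (w - 5)*(w^2 + w) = w*(w - 5)*(w + 1)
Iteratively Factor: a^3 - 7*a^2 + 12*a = (a - 3)*(a^2 - 4*a) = a*(a - 3)*(a - 4)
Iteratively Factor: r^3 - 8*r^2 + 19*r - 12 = (r - 3)*(r^2 - 5*r + 4) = (r - 3)*(r - 1)*(r - 4)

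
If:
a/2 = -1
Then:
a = -2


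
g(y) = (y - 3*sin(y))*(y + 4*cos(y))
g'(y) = (1 - 4*sin(y))*(y - 3*sin(y)) + (1 - 3*cos(y))*(y + 4*cos(y)) = -(y - 3*sin(y))*(4*sin(y) - 1) - (y + 4*cos(y))*(3*cos(y) - 1)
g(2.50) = -0.50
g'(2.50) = -3.38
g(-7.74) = 34.67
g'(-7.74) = -28.47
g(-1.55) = -2.13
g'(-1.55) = 5.87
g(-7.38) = 26.16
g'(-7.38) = -19.43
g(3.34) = -2.29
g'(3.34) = 4.74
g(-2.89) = 14.50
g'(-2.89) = -30.69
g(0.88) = -4.91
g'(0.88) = -0.14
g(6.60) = 58.93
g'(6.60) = -20.64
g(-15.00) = 235.39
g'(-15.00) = -106.14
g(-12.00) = 117.38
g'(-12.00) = 28.81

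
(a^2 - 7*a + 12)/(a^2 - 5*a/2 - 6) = 2*(a - 3)/(2*a + 3)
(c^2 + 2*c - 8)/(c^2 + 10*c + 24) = (c - 2)/(c + 6)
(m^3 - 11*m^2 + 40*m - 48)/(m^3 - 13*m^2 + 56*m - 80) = (m - 3)/(m - 5)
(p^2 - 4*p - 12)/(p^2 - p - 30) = (p + 2)/(p + 5)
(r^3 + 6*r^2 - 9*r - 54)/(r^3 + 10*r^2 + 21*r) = (r^2 + 3*r - 18)/(r*(r + 7))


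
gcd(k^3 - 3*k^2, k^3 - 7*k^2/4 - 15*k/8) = k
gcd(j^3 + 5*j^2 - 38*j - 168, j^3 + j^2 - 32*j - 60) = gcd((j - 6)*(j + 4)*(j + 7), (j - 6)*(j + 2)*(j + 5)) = j - 6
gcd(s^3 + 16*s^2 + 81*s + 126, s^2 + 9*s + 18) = s^2 + 9*s + 18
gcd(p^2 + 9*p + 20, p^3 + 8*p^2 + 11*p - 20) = p^2 + 9*p + 20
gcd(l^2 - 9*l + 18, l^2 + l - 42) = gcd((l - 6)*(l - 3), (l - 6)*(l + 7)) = l - 6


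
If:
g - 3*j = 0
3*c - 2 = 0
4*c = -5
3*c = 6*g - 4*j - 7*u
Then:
No Solution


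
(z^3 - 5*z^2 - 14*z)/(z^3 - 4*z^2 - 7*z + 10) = z*(z - 7)/(z^2 - 6*z + 5)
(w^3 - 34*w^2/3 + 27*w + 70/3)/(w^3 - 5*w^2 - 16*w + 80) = (3*w^2 - 19*w - 14)/(3*(w^2 - 16))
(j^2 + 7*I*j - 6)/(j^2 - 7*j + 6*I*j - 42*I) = (j + I)/(j - 7)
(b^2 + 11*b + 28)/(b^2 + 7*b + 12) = (b + 7)/(b + 3)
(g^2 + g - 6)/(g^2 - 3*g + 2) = (g + 3)/(g - 1)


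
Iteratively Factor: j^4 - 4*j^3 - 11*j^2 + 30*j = (j)*(j^3 - 4*j^2 - 11*j + 30) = j*(j - 2)*(j^2 - 2*j - 15) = j*(j - 5)*(j - 2)*(j + 3)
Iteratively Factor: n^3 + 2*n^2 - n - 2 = (n - 1)*(n^2 + 3*n + 2) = (n - 1)*(n + 2)*(n + 1)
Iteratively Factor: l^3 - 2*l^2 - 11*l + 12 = (l - 1)*(l^2 - l - 12) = (l - 4)*(l - 1)*(l + 3)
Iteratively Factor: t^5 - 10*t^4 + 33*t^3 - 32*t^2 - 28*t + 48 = (t - 2)*(t^4 - 8*t^3 + 17*t^2 + 2*t - 24) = (t - 2)*(t + 1)*(t^3 - 9*t^2 + 26*t - 24) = (t - 3)*(t - 2)*(t + 1)*(t^2 - 6*t + 8) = (t - 4)*(t - 3)*(t - 2)*(t + 1)*(t - 2)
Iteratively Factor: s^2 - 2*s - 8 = (s + 2)*(s - 4)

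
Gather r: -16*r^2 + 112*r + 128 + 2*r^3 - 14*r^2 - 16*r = 2*r^3 - 30*r^2 + 96*r + 128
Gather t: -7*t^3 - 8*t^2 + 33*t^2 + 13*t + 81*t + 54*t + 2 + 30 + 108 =-7*t^3 + 25*t^2 + 148*t + 140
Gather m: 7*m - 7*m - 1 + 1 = 0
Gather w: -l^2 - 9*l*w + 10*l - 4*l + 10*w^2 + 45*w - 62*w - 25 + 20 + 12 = -l^2 + 6*l + 10*w^2 + w*(-9*l - 17) + 7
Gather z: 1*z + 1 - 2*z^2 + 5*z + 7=-2*z^2 + 6*z + 8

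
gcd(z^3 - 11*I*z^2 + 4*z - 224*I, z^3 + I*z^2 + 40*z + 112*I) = z^2 - 3*I*z + 28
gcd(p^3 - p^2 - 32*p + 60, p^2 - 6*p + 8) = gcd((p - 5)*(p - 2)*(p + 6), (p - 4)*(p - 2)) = p - 2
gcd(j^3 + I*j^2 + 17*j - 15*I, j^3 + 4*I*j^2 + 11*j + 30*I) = j^2 + 2*I*j + 15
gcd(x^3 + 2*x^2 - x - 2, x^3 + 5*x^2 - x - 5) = x^2 - 1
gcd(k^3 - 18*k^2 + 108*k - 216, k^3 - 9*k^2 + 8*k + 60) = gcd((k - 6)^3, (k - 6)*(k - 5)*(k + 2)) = k - 6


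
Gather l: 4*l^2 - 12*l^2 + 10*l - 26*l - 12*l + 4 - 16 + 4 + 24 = -8*l^2 - 28*l + 16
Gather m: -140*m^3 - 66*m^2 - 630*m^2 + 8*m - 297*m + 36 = -140*m^3 - 696*m^2 - 289*m + 36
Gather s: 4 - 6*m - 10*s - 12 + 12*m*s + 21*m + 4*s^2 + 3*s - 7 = 15*m + 4*s^2 + s*(12*m - 7) - 15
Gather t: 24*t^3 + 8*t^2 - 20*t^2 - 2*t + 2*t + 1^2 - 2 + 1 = 24*t^3 - 12*t^2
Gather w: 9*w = 9*w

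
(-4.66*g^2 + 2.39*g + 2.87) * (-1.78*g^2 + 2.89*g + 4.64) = 8.2948*g^4 - 17.7216*g^3 - 19.8239*g^2 + 19.3839*g + 13.3168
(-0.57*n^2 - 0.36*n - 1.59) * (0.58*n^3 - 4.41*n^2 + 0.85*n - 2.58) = -0.3306*n^5 + 2.3049*n^4 + 0.1809*n^3 + 8.1765*n^2 - 0.4227*n + 4.1022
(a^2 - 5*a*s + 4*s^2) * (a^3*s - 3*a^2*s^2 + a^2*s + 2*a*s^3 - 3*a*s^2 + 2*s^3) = a^5*s - 8*a^4*s^2 + a^4*s + 21*a^3*s^3 - 8*a^3*s^2 - 22*a^2*s^4 + 21*a^2*s^3 + 8*a*s^5 - 22*a*s^4 + 8*s^5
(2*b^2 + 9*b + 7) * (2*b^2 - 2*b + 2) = 4*b^4 + 14*b^3 + 4*b + 14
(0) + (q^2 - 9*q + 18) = q^2 - 9*q + 18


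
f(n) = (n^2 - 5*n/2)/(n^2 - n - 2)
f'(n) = (1 - 2*n)*(n^2 - 5*n/2)/(n^2 - n - 2)^2 + (2*n - 5/2)/(n^2 - n - 2)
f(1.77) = 2.03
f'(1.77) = 6.45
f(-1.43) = 3.81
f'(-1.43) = 6.34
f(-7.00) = 1.23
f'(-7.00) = 0.04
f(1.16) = 0.86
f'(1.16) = 0.72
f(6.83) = 0.78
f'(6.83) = 0.03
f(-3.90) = 1.46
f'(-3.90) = 0.15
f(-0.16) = -0.23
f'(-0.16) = 1.72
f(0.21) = 0.22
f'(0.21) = 0.90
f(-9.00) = 1.18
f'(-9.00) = 0.02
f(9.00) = 0.84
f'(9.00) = 0.02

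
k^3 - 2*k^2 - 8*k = k*(k - 4)*(k + 2)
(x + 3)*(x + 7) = x^2 + 10*x + 21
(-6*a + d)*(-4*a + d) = 24*a^2 - 10*a*d + d^2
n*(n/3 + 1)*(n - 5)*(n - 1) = n^4/3 - n^3 - 13*n^2/3 + 5*n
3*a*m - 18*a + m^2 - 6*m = (3*a + m)*(m - 6)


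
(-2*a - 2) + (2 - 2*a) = -4*a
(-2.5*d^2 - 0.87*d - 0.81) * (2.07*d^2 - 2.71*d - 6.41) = -5.175*d^4 + 4.9741*d^3 + 16.706*d^2 + 7.7718*d + 5.1921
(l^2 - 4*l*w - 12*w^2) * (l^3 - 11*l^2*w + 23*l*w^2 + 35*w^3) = l^5 - 15*l^4*w + 55*l^3*w^2 + 75*l^2*w^3 - 416*l*w^4 - 420*w^5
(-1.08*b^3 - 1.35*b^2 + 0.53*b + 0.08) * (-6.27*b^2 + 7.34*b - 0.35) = 6.7716*b^5 + 0.537299999999999*b^4 - 12.8541*b^3 + 3.8611*b^2 + 0.4017*b - 0.028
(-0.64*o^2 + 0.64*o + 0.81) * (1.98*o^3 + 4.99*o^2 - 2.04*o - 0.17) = -1.2672*o^5 - 1.9264*o^4 + 6.103*o^3 + 2.8451*o^2 - 1.7612*o - 0.1377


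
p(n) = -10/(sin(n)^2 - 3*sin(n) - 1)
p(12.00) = -11.14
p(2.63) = 4.49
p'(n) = -10*(-2*sin(n)*cos(n) + 3*cos(n))/(sin(n)^2 - 3*sin(n) - 1)^2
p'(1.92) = 0.44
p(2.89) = 5.94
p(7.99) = 3.34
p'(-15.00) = 17.31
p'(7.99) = 0.15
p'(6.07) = -325.68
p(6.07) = 31.20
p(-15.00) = -7.28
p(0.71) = 3.95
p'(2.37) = 1.69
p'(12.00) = -42.66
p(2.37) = 3.84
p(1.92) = 3.41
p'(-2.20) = 6.29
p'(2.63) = 3.55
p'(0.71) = -2.01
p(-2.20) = -4.81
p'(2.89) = 8.54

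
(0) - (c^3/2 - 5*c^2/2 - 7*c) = -c^3/2 + 5*c^2/2 + 7*c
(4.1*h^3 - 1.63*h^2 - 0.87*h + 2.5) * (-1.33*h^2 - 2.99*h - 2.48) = -5.453*h^5 - 10.0911*h^4 - 4.1372*h^3 + 3.3187*h^2 - 5.3174*h - 6.2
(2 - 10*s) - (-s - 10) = 12 - 9*s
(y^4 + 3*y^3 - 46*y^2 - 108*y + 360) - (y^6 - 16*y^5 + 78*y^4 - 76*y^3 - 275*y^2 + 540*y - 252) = -y^6 + 16*y^5 - 77*y^4 + 79*y^3 + 229*y^2 - 648*y + 612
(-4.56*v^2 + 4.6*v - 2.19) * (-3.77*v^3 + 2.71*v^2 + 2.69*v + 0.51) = 17.1912*v^5 - 29.6996*v^4 + 8.4559*v^3 + 4.1135*v^2 - 3.5451*v - 1.1169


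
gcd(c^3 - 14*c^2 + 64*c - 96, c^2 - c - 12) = c - 4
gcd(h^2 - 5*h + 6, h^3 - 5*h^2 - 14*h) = 1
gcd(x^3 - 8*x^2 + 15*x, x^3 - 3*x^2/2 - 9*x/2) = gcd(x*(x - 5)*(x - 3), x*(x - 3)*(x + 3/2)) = x^2 - 3*x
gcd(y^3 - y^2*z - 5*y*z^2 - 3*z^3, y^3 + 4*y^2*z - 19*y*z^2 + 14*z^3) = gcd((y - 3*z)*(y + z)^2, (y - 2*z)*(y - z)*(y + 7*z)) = 1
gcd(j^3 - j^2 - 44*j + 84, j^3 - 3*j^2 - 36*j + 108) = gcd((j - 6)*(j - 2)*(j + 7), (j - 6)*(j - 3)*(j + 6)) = j - 6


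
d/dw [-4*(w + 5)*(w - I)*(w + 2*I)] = -12*w^2 - 8*w*(5 + I) - 8 - 20*I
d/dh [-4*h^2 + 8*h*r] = -8*h + 8*r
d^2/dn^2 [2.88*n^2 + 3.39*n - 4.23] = 5.76000000000000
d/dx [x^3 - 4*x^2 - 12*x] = 3*x^2 - 8*x - 12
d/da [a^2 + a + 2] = 2*a + 1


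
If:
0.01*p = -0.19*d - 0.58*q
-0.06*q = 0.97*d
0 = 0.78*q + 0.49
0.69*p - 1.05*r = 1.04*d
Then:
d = 0.04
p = 35.70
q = -0.63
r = 23.42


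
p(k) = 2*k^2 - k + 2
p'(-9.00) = -37.00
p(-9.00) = 173.00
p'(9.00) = 35.00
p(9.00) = 155.00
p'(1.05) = 3.20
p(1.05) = 3.16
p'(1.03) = 3.12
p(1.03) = 3.09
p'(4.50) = 17.00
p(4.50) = 38.00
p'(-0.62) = -3.48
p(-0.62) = 3.39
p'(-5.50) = -23.00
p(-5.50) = 68.00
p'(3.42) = 12.68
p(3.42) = 21.97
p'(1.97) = 6.88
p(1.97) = 7.79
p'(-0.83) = -4.32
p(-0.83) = 4.21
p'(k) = 4*k - 1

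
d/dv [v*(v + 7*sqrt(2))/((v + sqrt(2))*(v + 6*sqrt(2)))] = 12*(2*v + 7*sqrt(2))/(v^4 + 14*sqrt(2)*v^3 + 122*v^2 + 168*sqrt(2)*v + 144)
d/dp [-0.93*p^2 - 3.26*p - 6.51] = -1.86*p - 3.26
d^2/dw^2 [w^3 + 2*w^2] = 6*w + 4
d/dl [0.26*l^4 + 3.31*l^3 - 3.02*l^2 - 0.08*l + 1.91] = 1.04*l^3 + 9.93*l^2 - 6.04*l - 0.08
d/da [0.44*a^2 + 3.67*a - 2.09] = 0.88*a + 3.67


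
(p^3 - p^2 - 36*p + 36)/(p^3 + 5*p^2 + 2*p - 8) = (p^2 - 36)/(p^2 + 6*p + 8)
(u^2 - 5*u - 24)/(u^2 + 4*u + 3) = (u - 8)/(u + 1)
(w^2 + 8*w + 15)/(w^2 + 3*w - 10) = (w + 3)/(w - 2)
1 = 1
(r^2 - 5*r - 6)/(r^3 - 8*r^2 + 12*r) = (r + 1)/(r*(r - 2))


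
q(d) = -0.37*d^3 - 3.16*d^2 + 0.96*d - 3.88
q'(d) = -1.11*d^2 - 6.32*d + 0.96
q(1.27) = -8.52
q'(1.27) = -8.86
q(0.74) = -5.05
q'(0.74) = -4.32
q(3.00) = -39.43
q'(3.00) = -27.99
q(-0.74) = -6.17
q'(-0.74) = 5.03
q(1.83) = -14.97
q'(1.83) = -14.32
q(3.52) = -55.79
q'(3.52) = -35.04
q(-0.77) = -6.32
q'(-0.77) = 5.17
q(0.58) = -4.46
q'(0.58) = -3.08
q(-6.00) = -43.48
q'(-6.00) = -1.08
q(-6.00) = -43.48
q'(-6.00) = -1.08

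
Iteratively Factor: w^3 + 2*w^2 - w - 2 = (w - 1)*(w^2 + 3*w + 2) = (w - 1)*(w + 1)*(w + 2)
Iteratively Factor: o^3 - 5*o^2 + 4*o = (o - 4)*(o^2 - o) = (o - 4)*(o - 1)*(o)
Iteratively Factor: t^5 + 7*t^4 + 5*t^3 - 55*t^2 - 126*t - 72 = (t - 3)*(t^4 + 10*t^3 + 35*t^2 + 50*t + 24) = (t - 3)*(t + 2)*(t^3 + 8*t^2 + 19*t + 12) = (t - 3)*(t + 2)*(t + 3)*(t^2 + 5*t + 4) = (t - 3)*(t + 2)*(t + 3)*(t + 4)*(t + 1)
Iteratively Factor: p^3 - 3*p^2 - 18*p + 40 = (p - 2)*(p^2 - p - 20) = (p - 5)*(p - 2)*(p + 4)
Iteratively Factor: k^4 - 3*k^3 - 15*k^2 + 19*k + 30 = (k + 3)*(k^3 - 6*k^2 + 3*k + 10) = (k - 5)*(k + 3)*(k^2 - k - 2) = (k - 5)*(k + 1)*(k + 3)*(k - 2)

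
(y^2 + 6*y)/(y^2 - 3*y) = (y + 6)/(y - 3)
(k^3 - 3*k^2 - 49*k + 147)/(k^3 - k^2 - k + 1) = (k^3 - 3*k^2 - 49*k + 147)/(k^3 - k^2 - k + 1)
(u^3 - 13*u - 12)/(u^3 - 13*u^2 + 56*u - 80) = (u^2 + 4*u + 3)/(u^2 - 9*u + 20)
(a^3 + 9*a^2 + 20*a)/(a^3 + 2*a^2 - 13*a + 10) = a*(a + 4)/(a^2 - 3*a + 2)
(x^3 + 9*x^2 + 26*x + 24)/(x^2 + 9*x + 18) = (x^2 + 6*x + 8)/(x + 6)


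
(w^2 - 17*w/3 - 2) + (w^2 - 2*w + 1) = 2*w^2 - 23*w/3 - 1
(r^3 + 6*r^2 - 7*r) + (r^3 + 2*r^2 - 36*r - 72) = 2*r^3 + 8*r^2 - 43*r - 72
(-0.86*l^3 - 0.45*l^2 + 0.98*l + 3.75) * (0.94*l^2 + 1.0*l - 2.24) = -0.8084*l^5 - 1.283*l^4 + 2.3976*l^3 + 5.513*l^2 + 1.5548*l - 8.4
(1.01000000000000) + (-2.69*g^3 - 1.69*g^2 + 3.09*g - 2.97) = -2.69*g^3 - 1.69*g^2 + 3.09*g - 1.96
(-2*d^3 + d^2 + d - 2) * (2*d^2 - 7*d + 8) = -4*d^5 + 16*d^4 - 21*d^3 - 3*d^2 + 22*d - 16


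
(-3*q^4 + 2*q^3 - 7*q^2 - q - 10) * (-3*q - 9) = 9*q^5 + 21*q^4 + 3*q^3 + 66*q^2 + 39*q + 90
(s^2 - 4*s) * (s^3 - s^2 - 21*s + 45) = s^5 - 5*s^4 - 17*s^3 + 129*s^2 - 180*s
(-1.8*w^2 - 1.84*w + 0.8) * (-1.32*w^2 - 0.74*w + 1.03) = 2.376*w^4 + 3.7608*w^3 - 1.5484*w^2 - 2.4872*w + 0.824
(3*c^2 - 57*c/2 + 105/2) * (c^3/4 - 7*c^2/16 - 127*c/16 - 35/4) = 3*c^5/4 - 135*c^4/16 + 57*c^3/32 + 177*c^2 - 5355*c/32 - 3675/8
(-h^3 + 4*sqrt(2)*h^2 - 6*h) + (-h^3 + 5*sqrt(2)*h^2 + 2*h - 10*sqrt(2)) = -2*h^3 + 9*sqrt(2)*h^2 - 4*h - 10*sqrt(2)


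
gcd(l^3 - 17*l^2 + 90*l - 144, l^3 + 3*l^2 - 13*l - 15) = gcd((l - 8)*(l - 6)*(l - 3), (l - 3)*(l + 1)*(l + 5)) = l - 3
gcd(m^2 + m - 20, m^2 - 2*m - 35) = m + 5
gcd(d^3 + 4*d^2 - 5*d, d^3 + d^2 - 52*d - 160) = d + 5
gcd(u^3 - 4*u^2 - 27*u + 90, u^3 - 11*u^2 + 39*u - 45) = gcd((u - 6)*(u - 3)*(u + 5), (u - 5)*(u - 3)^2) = u - 3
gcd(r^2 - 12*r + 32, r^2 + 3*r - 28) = r - 4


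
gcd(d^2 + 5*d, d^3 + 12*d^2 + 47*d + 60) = d + 5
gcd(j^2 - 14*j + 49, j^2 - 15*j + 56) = j - 7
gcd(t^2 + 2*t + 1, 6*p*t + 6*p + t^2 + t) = t + 1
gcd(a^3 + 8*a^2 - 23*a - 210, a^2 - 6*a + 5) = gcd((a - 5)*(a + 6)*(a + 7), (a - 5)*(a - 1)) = a - 5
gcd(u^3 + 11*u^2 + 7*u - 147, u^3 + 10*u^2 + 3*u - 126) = u^2 + 4*u - 21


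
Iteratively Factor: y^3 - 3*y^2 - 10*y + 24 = (y - 2)*(y^2 - y - 12) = (y - 4)*(y - 2)*(y + 3)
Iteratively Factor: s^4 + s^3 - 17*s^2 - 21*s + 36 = (s + 3)*(s^3 - 2*s^2 - 11*s + 12) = (s - 1)*(s + 3)*(s^2 - s - 12) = (s - 1)*(s + 3)^2*(s - 4)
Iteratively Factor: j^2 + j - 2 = (j + 2)*(j - 1)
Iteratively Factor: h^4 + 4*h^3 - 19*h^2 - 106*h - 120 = (h - 5)*(h^3 + 9*h^2 + 26*h + 24) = (h - 5)*(h + 4)*(h^2 + 5*h + 6) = (h - 5)*(h + 3)*(h + 4)*(h + 2)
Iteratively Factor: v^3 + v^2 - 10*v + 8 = (v + 4)*(v^2 - 3*v + 2) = (v - 1)*(v + 4)*(v - 2)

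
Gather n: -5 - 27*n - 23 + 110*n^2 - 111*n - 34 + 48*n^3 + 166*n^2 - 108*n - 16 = 48*n^3 + 276*n^2 - 246*n - 78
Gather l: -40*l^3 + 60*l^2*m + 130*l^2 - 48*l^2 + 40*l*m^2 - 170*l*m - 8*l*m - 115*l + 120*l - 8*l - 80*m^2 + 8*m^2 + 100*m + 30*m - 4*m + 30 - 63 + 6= -40*l^3 + l^2*(60*m + 82) + l*(40*m^2 - 178*m - 3) - 72*m^2 + 126*m - 27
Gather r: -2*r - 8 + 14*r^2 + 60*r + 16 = 14*r^2 + 58*r + 8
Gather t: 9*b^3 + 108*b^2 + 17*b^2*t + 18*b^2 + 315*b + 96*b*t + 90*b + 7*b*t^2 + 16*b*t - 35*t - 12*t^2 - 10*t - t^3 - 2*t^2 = 9*b^3 + 126*b^2 + 405*b - t^3 + t^2*(7*b - 14) + t*(17*b^2 + 112*b - 45)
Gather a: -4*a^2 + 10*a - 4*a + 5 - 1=-4*a^2 + 6*a + 4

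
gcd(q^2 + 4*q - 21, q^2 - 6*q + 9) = q - 3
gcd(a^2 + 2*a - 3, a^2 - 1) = a - 1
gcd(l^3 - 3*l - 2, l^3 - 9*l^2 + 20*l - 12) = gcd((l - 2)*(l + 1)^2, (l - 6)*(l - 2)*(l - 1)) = l - 2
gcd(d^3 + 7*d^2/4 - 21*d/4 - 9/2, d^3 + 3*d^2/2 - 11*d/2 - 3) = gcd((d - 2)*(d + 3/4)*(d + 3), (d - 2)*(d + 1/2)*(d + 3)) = d^2 + d - 6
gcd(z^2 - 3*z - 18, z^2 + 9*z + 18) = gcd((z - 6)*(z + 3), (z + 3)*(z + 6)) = z + 3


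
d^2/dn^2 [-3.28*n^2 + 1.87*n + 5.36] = -6.56000000000000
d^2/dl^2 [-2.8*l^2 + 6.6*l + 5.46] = -5.60000000000000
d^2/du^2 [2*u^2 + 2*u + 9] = 4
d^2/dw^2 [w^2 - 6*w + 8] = 2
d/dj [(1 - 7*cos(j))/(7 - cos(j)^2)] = (7*cos(j)^2 - 2*cos(j) + 49)*sin(j)/(sin(j)^2 + 6)^2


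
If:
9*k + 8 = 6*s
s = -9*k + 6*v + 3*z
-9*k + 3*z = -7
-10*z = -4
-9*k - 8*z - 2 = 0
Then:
No Solution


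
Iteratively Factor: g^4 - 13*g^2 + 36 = (g - 3)*(g^3 + 3*g^2 - 4*g - 12) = (g - 3)*(g + 3)*(g^2 - 4) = (g - 3)*(g + 2)*(g + 3)*(g - 2)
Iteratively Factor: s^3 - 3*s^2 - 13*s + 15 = (s + 3)*(s^2 - 6*s + 5) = (s - 5)*(s + 3)*(s - 1)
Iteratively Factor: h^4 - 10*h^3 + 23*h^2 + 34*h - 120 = (h - 5)*(h^3 - 5*h^2 - 2*h + 24) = (h - 5)*(h - 4)*(h^2 - h - 6) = (h - 5)*(h - 4)*(h - 3)*(h + 2)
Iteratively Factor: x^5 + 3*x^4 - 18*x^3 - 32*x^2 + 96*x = (x + 4)*(x^4 - x^3 - 14*x^2 + 24*x) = (x - 2)*(x + 4)*(x^3 + x^2 - 12*x) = (x - 3)*(x - 2)*(x + 4)*(x^2 + 4*x) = (x - 3)*(x - 2)*(x + 4)^2*(x)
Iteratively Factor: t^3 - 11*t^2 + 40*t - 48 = (t - 4)*(t^2 - 7*t + 12) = (t - 4)^2*(t - 3)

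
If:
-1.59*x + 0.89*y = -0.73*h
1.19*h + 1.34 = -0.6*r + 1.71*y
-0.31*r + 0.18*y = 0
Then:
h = 1.14421252371917*y - 1.12605042016807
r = 0.580645161290323*y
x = 1.08507870585848*y - 0.516991702341314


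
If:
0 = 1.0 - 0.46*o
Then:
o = 2.17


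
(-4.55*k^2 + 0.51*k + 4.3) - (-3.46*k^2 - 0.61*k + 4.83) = -1.09*k^2 + 1.12*k - 0.53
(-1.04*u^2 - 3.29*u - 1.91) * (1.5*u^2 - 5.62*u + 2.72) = -1.56*u^4 + 0.9098*u^3 + 12.796*u^2 + 1.7854*u - 5.1952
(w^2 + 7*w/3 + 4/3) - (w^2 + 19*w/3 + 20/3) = -4*w - 16/3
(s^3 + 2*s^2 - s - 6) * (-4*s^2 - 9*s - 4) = -4*s^5 - 17*s^4 - 18*s^3 + 25*s^2 + 58*s + 24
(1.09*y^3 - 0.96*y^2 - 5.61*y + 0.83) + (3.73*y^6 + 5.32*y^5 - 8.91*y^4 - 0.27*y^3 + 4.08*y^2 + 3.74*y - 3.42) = 3.73*y^6 + 5.32*y^5 - 8.91*y^4 + 0.82*y^3 + 3.12*y^2 - 1.87*y - 2.59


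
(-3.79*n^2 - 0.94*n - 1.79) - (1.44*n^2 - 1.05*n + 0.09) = -5.23*n^2 + 0.11*n - 1.88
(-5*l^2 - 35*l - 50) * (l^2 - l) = -5*l^4 - 30*l^3 - 15*l^2 + 50*l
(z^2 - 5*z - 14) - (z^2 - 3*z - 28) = 14 - 2*z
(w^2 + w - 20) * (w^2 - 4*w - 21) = w^4 - 3*w^3 - 45*w^2 + 59*w + 420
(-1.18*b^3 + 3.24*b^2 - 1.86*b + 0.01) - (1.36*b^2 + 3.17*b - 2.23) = -1.18*b^3 + 1.88*b^2 - 5.03*b + 2.24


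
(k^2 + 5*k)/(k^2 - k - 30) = k/(k - 6)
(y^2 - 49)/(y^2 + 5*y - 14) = (y - 7)/(y - 2)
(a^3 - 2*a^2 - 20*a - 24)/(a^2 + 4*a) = (a^3 - 2*a^2 - 20*a - 24)/(a*(a + 4))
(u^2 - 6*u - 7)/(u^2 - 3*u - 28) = (u + 1)/(u + 4)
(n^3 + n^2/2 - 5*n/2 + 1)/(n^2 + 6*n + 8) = (2*n^2 - 3*n + 1)/(2*(n + 4))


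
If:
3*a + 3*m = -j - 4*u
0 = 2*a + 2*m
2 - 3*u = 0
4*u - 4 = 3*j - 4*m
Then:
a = 5/3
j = -8/3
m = -5/3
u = 2/3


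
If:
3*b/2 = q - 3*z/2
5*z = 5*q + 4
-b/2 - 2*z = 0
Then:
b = -32/55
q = -36/55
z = 8/55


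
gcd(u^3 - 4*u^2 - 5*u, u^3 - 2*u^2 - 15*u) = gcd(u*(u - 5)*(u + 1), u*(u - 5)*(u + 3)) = u^2 - 5*u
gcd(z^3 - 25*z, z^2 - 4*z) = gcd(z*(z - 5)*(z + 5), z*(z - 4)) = z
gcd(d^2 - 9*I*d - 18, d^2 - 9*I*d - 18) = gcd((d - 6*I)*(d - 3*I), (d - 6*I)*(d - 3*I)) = d^2 - 9*I*d - 18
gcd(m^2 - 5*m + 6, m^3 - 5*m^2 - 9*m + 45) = m - 3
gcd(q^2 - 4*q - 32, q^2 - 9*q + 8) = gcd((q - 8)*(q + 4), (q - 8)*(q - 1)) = q - 8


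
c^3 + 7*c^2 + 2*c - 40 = (c - 2)*(c + 4)*(c + 5)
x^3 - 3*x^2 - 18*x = x*(x - 6)*(x + 3)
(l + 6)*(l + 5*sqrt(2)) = l^2 + 6*l + 5*sqrt(2)*l + 30*sqrt(2)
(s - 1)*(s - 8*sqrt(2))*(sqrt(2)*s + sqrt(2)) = sqrt(2)*s^3 - 16*s^2 - sqrt(2)*s + 16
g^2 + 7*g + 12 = (g + 3)*(g + 4)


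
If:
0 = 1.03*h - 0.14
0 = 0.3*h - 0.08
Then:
No Solution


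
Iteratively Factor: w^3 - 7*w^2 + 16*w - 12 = (w - 3)*(w^2 - 4*w + 4) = (w - 3)*(w - 2)*(w - 2)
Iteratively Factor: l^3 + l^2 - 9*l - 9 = (l + 1)*(l^2 - 9) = (l - 3)*(l + 1)*(l + 3)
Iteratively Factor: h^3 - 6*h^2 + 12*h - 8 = (h - 2)*(h^2 - 4*h + 4) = (h - 2)^2*(h - 2)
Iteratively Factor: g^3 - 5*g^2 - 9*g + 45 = (g - 3)*(g^2 - 2*g - 15) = (g - 5)*(g - 3)*(g + 3)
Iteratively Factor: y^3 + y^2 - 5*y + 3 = (y - 1)*(y^2 + 2*y - 3) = (y - 1)*(y + 3)*(y - 1)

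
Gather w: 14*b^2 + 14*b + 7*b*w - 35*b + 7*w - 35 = 14*b^2 - 21*b + w*(7*b + 7) - 35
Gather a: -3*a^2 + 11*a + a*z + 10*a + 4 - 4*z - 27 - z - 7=-3*a^2 + a*(z + 21) - 5*z - 30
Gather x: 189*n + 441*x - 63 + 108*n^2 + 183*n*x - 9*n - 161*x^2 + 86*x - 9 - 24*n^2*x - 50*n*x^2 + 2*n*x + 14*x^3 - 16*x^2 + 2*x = 108*n^2 + 180*n + 14*x^3 + x^2*(-50*n - 177) + x*(-24*n^2 + 185*n + 529) - 72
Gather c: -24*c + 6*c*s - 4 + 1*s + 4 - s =c*(6*s - 24)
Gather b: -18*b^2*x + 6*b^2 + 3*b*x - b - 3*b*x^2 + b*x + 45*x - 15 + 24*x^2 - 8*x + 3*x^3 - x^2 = b^2*(6 - 18*x) + b*(-3*x^2 + 4*x - 1) + 3*x^3 + 23*x^2 + 37*x - 15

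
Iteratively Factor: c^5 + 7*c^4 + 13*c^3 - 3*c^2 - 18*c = (c - 1)*(c^4 + 8*c^3 + 21*c^2 + 18*c) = (c - 1)*(c + 3)*(c^3 + 5*c^2 + 6*c) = (c - 1)*(c + 3)^2*(c^2 + 2*c) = c*(c - 1)*(c + 3)^2*(c + 2)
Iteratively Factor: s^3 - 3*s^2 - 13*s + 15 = (s - 5)*(s^2 + 2*s - 3) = (s - 5)*(s - 1)*(s + 3)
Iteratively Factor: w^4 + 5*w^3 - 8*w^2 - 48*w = (w)*(w^3 + 5*w^2 - 8*w - 48) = w*(w + 4)*(w^2 + w - 12) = w*(w - 3)*(w + 4)*(w + 4)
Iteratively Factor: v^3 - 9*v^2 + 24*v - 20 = (v - 2)*(v^2 - 7*v + 10) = (v - 2)^2*(v - 5)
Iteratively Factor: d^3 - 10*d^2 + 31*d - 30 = (d - 2)*(d^2 - 8*d + 15) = (d - 5)*(d - 2)*(d - 3)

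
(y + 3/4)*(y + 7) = y^2 + 31*y/4 + 21/4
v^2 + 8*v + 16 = (v + 4)^2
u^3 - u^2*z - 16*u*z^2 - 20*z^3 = (u - 5*z)*(u + 2*z)^2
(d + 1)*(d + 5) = d^2 + 6*d + 5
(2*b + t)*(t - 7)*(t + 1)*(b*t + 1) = 2*b^2*t^3 - 12*b^2*t^2 - 14*b^2*t + b*t^4 - 6*b*t^3 - 5*b*t^2 - 12*b*t - 14*b + t^3 - 6*t^2 - 7*t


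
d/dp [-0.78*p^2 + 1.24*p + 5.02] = 1.24 - 1.56*p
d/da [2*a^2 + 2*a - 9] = 4*a + 2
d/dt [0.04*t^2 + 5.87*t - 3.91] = 0.08*t + 5.87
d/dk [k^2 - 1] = 2*k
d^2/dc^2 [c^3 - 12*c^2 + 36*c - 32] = 6*c - 24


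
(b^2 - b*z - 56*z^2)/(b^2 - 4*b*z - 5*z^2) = (-b^2 + b*z + 56*z^2)/(-b^2 + 4*b*z + 5*z^2)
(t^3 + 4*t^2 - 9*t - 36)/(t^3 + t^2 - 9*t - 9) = (t + 4)/(t + 1)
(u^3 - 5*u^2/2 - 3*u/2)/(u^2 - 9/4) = 2*u*(2*u^2 - 5*u - 3)/(4*u^2 - 9)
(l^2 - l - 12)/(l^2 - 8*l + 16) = (l + 3)/(l - 4)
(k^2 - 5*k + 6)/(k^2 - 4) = (k - 3)/(k + 2)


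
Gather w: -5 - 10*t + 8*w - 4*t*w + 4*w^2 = -10*t + 4*w^2 + w*(8 - 4*t) - 5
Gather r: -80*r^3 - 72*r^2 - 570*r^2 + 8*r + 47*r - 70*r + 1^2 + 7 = -80*r^3 - 642*r^2 - 15*r + 8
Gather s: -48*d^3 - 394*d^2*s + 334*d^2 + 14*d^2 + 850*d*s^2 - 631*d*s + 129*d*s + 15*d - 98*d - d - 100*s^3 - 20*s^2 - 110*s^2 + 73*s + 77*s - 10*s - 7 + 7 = -48*d^3 + 348*d^2 - 84*d - 100*s^3 + s^2*(850*d - 130) + s*(-394*d^2 - 502*d + 140)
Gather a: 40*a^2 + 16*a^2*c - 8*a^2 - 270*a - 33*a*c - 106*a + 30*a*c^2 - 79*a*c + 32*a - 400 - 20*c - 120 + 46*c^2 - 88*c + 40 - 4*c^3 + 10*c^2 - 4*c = a^2*(16*c + 32) + a*(30*c^2 - 112*c - 344) - 4*c^3 + 56*c^2 - 112*c - 480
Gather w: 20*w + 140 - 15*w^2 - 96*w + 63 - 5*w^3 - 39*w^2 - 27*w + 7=-5*w^3 - 54*w^2 - 103*w + 210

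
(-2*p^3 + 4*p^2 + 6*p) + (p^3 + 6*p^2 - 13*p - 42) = -p^3 + 10*p^2 - 7*p - 42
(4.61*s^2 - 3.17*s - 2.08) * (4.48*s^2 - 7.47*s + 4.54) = 20.6528*s^4 - 48.6383*s^3 + 35.2909*s^2 + 1.1458*s - 9.4432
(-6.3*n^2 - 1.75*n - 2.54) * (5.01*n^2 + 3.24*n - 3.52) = -31.563*n^4 - 29.1795*n^3 + 3.7806*n^2 - 2.0696*n + 8.9408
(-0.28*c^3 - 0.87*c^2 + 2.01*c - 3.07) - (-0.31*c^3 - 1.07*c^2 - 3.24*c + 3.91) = 0.03*c^3 + 0.2*c^2 + 5.25*c - 6.98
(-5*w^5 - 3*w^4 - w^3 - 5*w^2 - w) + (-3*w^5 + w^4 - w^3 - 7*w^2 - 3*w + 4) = -8*w^5 - 2*w^4 - 2*w^3 - 12*w^2 - 4*w + 4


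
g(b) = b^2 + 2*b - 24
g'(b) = 2*b + 2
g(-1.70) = -24.51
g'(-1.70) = -1.40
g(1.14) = -20.42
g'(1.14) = 4.28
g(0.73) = -22.01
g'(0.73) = 3.46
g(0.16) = -23.65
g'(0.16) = 2.32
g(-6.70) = 7.49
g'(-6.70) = -11.40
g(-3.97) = -16.18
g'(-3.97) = -5.94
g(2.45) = -13.10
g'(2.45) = 6.90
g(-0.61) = -24.85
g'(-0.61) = 0.78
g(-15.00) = 171.00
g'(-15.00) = -28.00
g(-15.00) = 171.00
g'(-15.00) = -28.00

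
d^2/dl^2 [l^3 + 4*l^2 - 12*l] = 6*l + 8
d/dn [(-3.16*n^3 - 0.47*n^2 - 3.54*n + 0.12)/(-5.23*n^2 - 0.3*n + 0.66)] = (16.5268*n^4 + 1.896*n^3 - 24.63*n^2 + 0.6348*n - 2.3004)/(27.3529*n^4 + 3.138*n^3 - 6.8136*n^2 - 0.396*n + 0.4356)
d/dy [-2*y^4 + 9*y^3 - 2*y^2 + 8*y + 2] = -8*y^3 + 27*y^2 - 4*y + 8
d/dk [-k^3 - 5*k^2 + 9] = k*(-3*k - 10)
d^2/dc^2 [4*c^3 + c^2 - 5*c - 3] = 24*c + 2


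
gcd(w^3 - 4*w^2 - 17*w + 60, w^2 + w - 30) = w - 5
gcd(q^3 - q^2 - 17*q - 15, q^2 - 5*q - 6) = q + 1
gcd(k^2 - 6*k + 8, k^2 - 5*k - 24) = 1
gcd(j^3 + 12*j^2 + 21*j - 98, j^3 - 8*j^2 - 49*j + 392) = j + 7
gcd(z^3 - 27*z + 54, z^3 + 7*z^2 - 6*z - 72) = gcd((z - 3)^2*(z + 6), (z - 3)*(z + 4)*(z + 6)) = z^2 + 3*z - 18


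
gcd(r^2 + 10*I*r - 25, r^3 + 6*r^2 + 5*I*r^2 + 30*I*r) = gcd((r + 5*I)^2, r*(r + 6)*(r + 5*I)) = r + 5*I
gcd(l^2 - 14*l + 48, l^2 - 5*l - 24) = l - 8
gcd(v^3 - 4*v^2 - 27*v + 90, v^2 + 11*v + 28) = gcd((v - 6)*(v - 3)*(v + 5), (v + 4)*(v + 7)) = 1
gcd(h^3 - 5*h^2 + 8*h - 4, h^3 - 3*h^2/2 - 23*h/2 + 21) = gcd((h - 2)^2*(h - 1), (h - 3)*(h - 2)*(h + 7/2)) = h - 2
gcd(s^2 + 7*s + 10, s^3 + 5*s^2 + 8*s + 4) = s + 2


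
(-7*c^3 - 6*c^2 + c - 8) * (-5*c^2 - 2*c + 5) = 35*c^5 + 44*c^4 - 28*c^3 + 8*c^2 + 21*c - 40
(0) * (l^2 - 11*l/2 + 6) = 0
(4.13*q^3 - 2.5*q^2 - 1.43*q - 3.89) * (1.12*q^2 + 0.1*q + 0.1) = 4.6256*q^5 - 2.387*q^4 - 1.4386*q^3 - 4.7498*q^2 - 0.532*q - 0.389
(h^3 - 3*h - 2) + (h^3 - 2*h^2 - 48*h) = 2*h^3 - 2*h^2 - 51*h - 2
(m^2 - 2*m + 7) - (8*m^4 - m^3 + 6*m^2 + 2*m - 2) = -8*m^4 + m^3 - 5*m^2 - 4*m + 9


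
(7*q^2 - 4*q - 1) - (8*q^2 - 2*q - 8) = -q^2 - 2*q + 7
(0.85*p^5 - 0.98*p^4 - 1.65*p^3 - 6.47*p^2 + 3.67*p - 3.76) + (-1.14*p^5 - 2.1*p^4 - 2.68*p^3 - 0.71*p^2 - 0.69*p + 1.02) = -0.29*p^5 - 3.08*p^4 - 4.33*p^3 - 7.18*p^2 + 2.98*p - 2.74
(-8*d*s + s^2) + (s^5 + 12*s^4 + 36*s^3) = -8*d*s + s^5 + 12*s^4 + 36*s^3 + s^2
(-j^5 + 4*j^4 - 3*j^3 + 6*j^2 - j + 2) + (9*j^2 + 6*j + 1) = -j^5 + 4*j^4 - 3*j^3 + 15*j^2 + 5*j + 3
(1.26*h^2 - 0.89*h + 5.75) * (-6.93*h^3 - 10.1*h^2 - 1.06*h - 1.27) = -8.7318*h^5 - 6.5583*h^4 - 32.1941*h^3 - 58.7318*h^2 - 4.9647*h - 7.3025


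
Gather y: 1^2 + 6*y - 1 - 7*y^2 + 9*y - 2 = -7*y^2 + 15*y - 2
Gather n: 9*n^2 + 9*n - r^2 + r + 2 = 9*n^2 + 9*n - r^2 + r + 2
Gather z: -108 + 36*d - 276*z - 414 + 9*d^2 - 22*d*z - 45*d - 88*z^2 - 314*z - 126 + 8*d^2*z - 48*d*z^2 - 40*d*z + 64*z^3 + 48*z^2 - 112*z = 9*d^2 - 9*d + 64*z^3 + z^2*(-48*d - 40) + z*(8*d^2 - 62*d - 702) - 648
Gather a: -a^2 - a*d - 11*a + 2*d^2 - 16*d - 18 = -a^2 + a*(-d - 11) + 2*d^2 - 16*d - 18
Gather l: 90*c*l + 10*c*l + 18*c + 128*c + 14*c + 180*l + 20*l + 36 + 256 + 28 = 160*c + l*(100*c + 200) + 320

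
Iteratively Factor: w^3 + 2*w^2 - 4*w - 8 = (w + 2)*(w^2 - 4) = (w - 2)*(w + 2)*(w + 2)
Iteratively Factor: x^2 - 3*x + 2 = (x - 1)*(x - 2)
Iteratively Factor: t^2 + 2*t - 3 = (t - 1)*(t + 3)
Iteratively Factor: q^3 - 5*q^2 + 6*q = (q - 2)*(q^2 - 3*q) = (q - 3)*(q - 2)*(q)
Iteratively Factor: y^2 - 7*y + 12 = (y - 4)*(y - 3)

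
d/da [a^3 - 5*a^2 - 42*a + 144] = 3*a^2 - 10*a - 42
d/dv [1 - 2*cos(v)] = 2*sin(v)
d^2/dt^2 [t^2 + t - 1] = 2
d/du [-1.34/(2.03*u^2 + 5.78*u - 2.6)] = (5.4404*u + 7.7452)/(2.03*u^2 + 5.78*u - 2.6)^2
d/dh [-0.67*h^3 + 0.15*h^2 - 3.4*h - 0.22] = -2.01*h^2 + 0.3*h - 3.4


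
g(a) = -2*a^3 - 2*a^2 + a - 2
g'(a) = -6*a^2 - 4*a + 1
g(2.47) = -41.87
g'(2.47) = -45.49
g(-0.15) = -2.19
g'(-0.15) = 1.46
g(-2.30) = 9.45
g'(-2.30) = -21.54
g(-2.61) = 17.32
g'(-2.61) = -29.43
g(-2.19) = 7.22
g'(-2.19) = -19.02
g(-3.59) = 61.17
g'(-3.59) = -61.97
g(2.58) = -47.08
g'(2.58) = -49.26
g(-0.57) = -2.85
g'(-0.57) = 1.33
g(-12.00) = 3154.00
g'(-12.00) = -815.00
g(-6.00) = 352.00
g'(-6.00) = -191.00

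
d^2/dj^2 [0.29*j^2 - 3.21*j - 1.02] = 0.580000000000000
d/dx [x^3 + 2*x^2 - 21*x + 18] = 3*x^2 + 4*x - 21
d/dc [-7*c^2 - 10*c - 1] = -14*c - 10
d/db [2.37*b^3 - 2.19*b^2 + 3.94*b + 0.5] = 7.11*b^2 - 4.38*b + 3.94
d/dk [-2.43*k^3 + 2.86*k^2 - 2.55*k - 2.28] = -7.29*k^2 + 5.72*k - 2.55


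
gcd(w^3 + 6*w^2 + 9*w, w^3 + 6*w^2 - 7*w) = w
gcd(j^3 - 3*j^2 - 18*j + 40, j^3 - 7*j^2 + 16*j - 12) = j - 2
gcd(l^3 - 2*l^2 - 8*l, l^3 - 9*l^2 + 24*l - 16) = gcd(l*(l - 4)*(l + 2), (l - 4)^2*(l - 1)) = l - 4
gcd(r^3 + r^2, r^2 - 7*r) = r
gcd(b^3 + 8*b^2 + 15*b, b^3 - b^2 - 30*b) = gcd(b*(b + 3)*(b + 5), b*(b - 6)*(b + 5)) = b^2 + 5*b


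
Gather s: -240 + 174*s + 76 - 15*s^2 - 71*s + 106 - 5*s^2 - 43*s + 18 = -20*s^2 + 60*s - 40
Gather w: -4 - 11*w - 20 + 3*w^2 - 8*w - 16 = 3*w^2 - 19*w - 40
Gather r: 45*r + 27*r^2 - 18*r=27*r^2 + 27*r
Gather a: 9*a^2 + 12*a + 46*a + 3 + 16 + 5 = 9*a^2 + 58*a + 24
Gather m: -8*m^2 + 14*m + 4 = -8*m^2 + 14*m + 4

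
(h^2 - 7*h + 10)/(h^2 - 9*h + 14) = (h - 5)/(h - 7)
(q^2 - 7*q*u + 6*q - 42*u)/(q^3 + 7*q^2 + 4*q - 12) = (q - 7*u)/(q^2 + q - 2)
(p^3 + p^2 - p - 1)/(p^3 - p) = (p + 1)/p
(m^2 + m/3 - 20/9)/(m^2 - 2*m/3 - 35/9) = (3*m - 4)/(3*m - 7)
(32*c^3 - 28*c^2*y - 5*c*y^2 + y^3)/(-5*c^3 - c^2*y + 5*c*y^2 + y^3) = (-32*c^2 - 4*c*y + y^2)/(5*c^2 + 6*c*y + y^2)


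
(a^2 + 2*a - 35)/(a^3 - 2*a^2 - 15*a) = (a + 7)/(a*(a + 3))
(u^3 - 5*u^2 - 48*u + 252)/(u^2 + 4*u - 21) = (u^2 - 12*u + 36)/(u - 3)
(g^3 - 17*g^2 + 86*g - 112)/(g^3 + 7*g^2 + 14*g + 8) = (g^3 - 17*g^2 + 86*g - 112)/(g^3 + 7*g^2 + 14*g + 8)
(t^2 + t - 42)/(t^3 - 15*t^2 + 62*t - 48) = (t + 7)/(t^2 - 9*t + 8)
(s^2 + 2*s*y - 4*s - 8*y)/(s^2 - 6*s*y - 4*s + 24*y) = (-s - 2*y)/(-s + 6*y)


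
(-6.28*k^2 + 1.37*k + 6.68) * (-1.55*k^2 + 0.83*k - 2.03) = 9.734*k^4 - 7.3359*k^3 + 3.5315*k^2 + 2.7633*k - 13.5604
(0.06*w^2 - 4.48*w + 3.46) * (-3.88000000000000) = -0.2328*w^2 + 17.3824*w - 13.4248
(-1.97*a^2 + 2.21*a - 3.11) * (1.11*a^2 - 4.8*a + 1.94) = -2.1867*a^4 + 11.9091*a^3 - 17.8819*a^2 + 19.2154*a - 6.0334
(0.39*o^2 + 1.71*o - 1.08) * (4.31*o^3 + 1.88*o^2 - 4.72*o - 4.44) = 1.6809*o^5 + 8.1033*o^4 - 3.2808*o^3 - 11.8332*o^2 - 2.4948*o + 4.7952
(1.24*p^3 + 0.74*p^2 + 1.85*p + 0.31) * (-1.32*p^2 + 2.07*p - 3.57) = -1.6368*p^5 + 1.59*p^4 - 5.337*p^3 + 0.7785*p^2 - 5.9628*p - 1.1067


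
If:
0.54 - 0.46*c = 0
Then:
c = 1.17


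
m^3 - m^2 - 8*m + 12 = (m - 2)^2*(m + 3)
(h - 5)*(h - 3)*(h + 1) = h^3 - 7*h^2 + 7*h + 15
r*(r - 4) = r^2 - 4*r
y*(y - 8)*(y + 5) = y^3 - 3*y^2 - 40*y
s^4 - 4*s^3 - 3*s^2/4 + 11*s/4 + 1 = (s - 4)*(s - 1)*(s + 1/2)^2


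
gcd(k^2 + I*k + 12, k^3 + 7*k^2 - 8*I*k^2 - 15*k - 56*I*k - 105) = k - 3*I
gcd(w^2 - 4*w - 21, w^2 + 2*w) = 1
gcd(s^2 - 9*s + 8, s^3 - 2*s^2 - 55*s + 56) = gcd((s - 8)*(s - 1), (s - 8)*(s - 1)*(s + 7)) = s^2 - 9*s + 8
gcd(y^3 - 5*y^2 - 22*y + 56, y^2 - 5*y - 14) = y - 7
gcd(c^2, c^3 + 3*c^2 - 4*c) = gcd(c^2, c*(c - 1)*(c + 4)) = c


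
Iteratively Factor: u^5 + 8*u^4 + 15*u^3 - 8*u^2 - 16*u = (u + 1)*(u^4 + 7*u^3 + 8*u^2 - 16*u) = (u + 1)*(u + 4)*(u^3 + 3*u^2 - 4*u) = (u + 1)*(u + 4)^2*(u^2 - u) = u*(u + 1)*(u + 4)^2*(u - 1)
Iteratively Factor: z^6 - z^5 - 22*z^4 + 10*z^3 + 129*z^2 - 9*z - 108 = (z + 3)*(z^5 - 4*z^4 - 10*z^3 + 40*z^2 + 9*z - 36) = (z - 3)*(z + 3)*(z^4 - z^3 - 13*z^2 + z + 12) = (z - 3)*(z - 1)*(z + 3)*(z^3 - 13*z - 12) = (z - 3)*(z - 1)*(z + 3)^2*(z^2 - 3*z - 4) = (z - 3)*(z - 1)*(z + 1)*(z + 3)^2*(z - 4)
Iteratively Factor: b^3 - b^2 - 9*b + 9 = (b + 3)*(b^2 - 4*b + 3) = (b - 3)*(b + 3)*(b - 1)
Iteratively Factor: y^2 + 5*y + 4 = (y + 4)*(y + 1)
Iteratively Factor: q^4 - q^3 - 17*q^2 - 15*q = (q + 3)*(q^3 - 4*q^2 - 5*q) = (q - 5)*(q + 3)*(q^2 + q) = (q - 5)*(q + 1)*(q + 3)*(q)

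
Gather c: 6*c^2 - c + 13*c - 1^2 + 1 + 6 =6*c^2 + 12*c + 6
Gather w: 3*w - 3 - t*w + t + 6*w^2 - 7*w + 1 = t + 6*w^2 + w*(-t - 4) - 2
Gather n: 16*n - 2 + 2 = 16*n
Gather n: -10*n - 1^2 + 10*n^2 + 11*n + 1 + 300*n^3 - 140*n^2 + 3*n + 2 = 300*n^3 - 130*n^2 + 4*n + 2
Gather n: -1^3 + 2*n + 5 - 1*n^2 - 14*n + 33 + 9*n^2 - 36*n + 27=8*n^2 - 48*n + 64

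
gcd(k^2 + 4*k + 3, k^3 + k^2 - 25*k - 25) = k + 1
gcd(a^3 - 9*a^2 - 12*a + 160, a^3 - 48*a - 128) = a^2 - 4*a - 32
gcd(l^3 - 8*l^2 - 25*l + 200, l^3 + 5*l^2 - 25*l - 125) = l^2 - 25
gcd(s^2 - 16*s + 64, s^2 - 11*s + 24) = s - 8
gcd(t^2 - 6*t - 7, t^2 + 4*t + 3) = t + 1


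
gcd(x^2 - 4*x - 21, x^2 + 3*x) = x + 3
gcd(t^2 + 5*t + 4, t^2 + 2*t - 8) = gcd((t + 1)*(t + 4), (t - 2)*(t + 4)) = t + 4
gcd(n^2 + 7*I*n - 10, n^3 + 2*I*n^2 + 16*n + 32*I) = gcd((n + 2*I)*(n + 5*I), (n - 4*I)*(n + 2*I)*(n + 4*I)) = n + 2*I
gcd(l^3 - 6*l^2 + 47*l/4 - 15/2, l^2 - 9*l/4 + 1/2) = l - 2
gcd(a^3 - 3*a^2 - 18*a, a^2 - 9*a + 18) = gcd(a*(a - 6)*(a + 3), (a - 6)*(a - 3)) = a - 6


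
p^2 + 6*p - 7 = (p - 1)*(p + 7)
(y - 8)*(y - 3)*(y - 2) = y^3 - 13*y^2 + 46*y - 48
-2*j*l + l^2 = l*(-2*j + l)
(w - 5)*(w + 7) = w^2 + 2*w - 35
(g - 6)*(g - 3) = g^2 - 9*g + 18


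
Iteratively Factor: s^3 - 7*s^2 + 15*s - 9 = (s - 3)*(s^2 - 4*s + 3) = (s - 3)^2*(s - 1)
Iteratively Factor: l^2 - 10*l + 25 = (l - 5)*(l - 5)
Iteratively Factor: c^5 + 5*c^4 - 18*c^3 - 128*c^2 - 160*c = (c + 2)*(c^4 + 3*c^3 - 24*c^2 - 80*c) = (c + 2)*(c + 4)*(c^3 - c^2 - 20*c) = (c - 5)*(c + 2)*(c + 4)*(c^2 + 4*c) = (c - 5)*(c + 2)*(c + 4)^2*(c)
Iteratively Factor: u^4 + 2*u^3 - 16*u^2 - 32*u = (u)*(u^3 + 2*u^2 - 16*u - 32) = u*(u + 2)*(u^2 - 16) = u*(u + 2)*(u + 4)*(u - 4)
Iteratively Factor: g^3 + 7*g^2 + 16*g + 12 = (g + 3)*(g^2 + 4*g + 4) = (g + 2)*(g + 3)*(g + 2)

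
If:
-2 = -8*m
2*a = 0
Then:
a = 0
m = 1/4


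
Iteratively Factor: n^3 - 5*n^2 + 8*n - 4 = (n - 2)*(n^2 - 3*n + 2) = (n - 2)*(n - 1)*(n - 2)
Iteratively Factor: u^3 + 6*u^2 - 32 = (u + 4)*(u^2 + 2*u - 8) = (u + 4)^2*(u - 2)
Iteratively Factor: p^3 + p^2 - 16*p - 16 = (p + 4)*(p^2 - 3*p - 4) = (p + 1)*(p + 4)*(p - 4)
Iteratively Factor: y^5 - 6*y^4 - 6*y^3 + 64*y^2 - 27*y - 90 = (y - 2)*(y^4 - 4*y^3 - 14*y^2 + 36*y + 45) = (y - 2)*(y + 1)*(y^3 - 5*y^2 - 9*y + 45) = (y - 2)*(y + 1)*(y + 3)*(y^2 - 8*y + 15) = (y - 5)*(y - 2)*(y + 1)*(y + 3)*(y - 3)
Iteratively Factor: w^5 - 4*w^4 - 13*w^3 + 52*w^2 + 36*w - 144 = (w + 2)*(w^4 - 6*w^3 - w^2 + 54*w - 72) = (w - 4)*(w + 2)*(w^3 - 2*w^2 - 9*w + 18) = (w - 4)*(w - 3)*(w + 2)*(w^2 + w - 6) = (w - 4)*(w - 3)*(w - 2)*(w + 2)*(w + 3)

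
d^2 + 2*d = d*(d + 2)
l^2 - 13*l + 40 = (l - 8)*(l - 5)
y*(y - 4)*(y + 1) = y^3 - 3*y^2 - 4*y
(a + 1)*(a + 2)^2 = a^3 + 5*a^2 + 8*a + 4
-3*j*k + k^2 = k*(-3*j + k)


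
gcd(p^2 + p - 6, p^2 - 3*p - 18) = p + 3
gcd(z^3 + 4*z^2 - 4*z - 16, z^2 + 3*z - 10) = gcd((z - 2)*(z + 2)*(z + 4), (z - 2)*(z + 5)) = z - 2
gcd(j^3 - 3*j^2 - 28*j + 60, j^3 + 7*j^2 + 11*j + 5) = j + 5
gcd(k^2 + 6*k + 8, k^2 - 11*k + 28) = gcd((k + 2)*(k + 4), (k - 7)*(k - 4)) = 1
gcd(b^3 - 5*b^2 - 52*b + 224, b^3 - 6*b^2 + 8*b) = b - 4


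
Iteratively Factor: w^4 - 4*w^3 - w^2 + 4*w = (w)*(w^3 - 4*w^2 - w + 4) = w*(w - 1)*(w^2 - 3*w - 4) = w*(w - 4)*(w - 1)*(w + 1)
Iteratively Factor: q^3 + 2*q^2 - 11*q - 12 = (q + 4)*(q^2 - 2*q - 3) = (q + 1)*(q + 4)*(q - 3)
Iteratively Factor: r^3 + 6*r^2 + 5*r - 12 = (r - 1)*(r^2 + 7*r + 12) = (r - 1)*(r + 3)*(r + 4)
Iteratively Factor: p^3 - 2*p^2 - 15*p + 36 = (p + 4)*(p^2 - 6*p + 9) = (p - 3)*(p + 4)*(p - 3)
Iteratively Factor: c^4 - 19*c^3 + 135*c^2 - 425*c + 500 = (c - 5)*(c^3 - 14*c^2 + 65*c - 100) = (c - 5)^2*(c^2 - 9*c + 20) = (c - 5)^2*(c - 4)*(c - 5)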